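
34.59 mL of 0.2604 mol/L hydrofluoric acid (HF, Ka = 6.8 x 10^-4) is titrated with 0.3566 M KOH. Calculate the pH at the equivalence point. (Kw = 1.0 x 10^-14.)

8.17

n(HF) = 0.2604 x 0.03459 = 0.009007 mol; V(KOH) at equivalence = 0.009007/0.3566 = 0.02526 L.
At equivalence all the acid is converted to F-; total volume = 0.03459 + 0.02526 = 0.05985 L, so [F-] = 0.009007/0.05985 = 0.1505 M.
Kb = Kw/Ka = 1.0e-14 / 6.8 x 10^-4 = 1.47e-11.
[OH^-] = sqrt(Kb x [F-]) = sqrt(1.47e-11 x 0.1505) = 1.49e-6 M.
pOH = 5.83, so pH = 14.00 - 5.83 = 8.17.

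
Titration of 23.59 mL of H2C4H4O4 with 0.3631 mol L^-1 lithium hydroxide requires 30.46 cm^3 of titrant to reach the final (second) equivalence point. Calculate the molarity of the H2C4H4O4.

0.234 M

n(LiOH) = 0.3631 x 0.03046 = 0.01106 mol.
At the final (second) equivalence point, 2 mol OH^- react per mol H2C4H4O4, so n(H2C4H4O4) = 0.01106 / 2 = 0.005530 mol.
[H2C4H4O4] = 0.005530 / 0.02359 L = 0.234 M.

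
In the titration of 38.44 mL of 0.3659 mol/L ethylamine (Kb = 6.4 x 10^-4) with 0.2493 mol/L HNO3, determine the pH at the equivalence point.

n(C2H5NH2) = 0.3659 x 0.03844 = 0.01407 mol; V(HNO3) at equivalence = 0.01407/0.2493 = 0.05642 L.
At equivalence the base is fully converted to C2H5NH3+; total volume = 0.09486 L, so [C2H5NH3+] = 0.01407/0.09486 = 0.1483 M.
Ka(C2H5NH3+) = Kw/Kb = 1.0e-14 / 6.4 x 10^-4 = 1.56e-11.
[H^+] = sqrt(Ka x [C2H5NH3+]) = sqrt(1.56e-11 x 0.1483) = 1.52e-6 M.
pH = -log(1.52e-6) = 5.82.

5.82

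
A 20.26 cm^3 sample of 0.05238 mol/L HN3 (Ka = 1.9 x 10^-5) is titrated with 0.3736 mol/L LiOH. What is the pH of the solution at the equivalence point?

n(HN3) = 0.05238 x 0.02026 = 0.001061 mol; V(LiOH) at equivalence = 0.001061/0.3736 = 0.002841 L.
At equivalence all the acid is converted to N3-; total volume = 0.02026 + 0.002841 = 0.02310 L, so [N3-] = 0.001061/0.02310 = 0.04594 M.
Kb = Kw/Ka = 1.0e-14 / 1.9 x 10^-5 = 5.26e-10.
[OH^-] = sqrt(Kb x [N3-]) = sqrt(5.26e-10 x 0.04594) = 4.92e-6 M.
pOH = 5.31, so pH = 14.00 - 5.31 = 8.69.

8.69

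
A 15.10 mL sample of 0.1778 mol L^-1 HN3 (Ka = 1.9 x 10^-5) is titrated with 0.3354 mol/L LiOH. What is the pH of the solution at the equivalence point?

8.89

n(HN3) = 0.1778 x 0.01510 = 0.002685 mol; V(LiOH) at equivalence = 0.002685/0.3354 = 0.008005 L.
At equivalence all the acid is converted to N3-; total volume = 0.01510 + 0.008005 = 0.02310 L, so [N3-] = 0.002685/0.02310 = 0.1162 M.
Kb = Kw/Ka = 1.0e-14 / 1.9 x 10^-5 = 5.26e-10.
[OH^-] = sqrt(Kb x [N3-]) = sqrt(5.26e-10 x 0.1162) = 7.82e-6 M.
pOH = 5.11, so pH = 14.00 - 5.11 = 8.89.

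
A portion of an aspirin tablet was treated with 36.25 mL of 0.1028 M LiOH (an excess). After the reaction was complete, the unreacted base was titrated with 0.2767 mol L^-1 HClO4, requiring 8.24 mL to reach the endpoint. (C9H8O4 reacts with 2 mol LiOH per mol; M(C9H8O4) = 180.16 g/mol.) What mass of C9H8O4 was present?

0.130 g

Total n(LiOH) added = 0.1028 x 0.03625 = 0.003727 mol.
n(HClO4) used = 0.2767 x 0.008240 = 0.002280 mol, which equals the excess n(LiOH).
So n(LiOH) consumed by the sample = 0.003727 - 0.002280 = 0.001446 mol.
n(C9H8O4) = 0.001446 / 2 = 0.0007232 mol.
mass = 0.0007232 mol x 180.16 g/mol = 0.130 g.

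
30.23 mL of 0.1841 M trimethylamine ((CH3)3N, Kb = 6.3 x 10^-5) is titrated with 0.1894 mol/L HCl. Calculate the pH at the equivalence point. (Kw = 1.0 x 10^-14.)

5.41

n((CH3)3N) = 0.1841 x 0.03023 = 0.005565 mol; V(HCl) at equivalence = 0.005565/0.1894 = 0.02938 L.
At equivalence the base is fully converted to (CH3)3NH+; total volume = 0.05961 L, so [(CH3)3NH+] = 0.005565/0.05961 = 0.09336 M.
Ka((CH3)3NH+) = Kw/Kb = 1.0e-14 / 6.3 x 10^-5 = 1.59e-10.
[H^+] = sqrt(Ka x [(CH3)3NH+]) = sqrt(1.59e-10 x 0.09336) = 3.85e-6 M.
pH = -log(3.85e-6) = 5.41.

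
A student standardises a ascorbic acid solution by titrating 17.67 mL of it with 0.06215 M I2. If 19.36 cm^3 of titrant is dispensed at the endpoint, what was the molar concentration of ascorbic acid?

0.0681 M

n(I2) = 0.06215 x 0.01936 = 0.001203 mol.
From the balanced equation, 1 mol I2 reacts with 1 mol ascorbic acid, so n(ascorbic acid) = 0.001203 x 1/1 = 0.001203 mol.
[ascorbic acid] = 0.001203 / 0.01767 L = 0.0681 M.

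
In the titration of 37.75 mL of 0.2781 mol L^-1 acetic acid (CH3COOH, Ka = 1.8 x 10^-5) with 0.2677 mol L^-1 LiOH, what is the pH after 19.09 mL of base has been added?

Initial n(CH3COOH) = 0.2781 x 0.03775 = 0.01050 mol.
n(LiOH) added = 0.2677 x 0.01909 = 0.005110 mol, converting that many moles of CH3COOH to CH3COO-.
Remaining n(CH3COOH) = 0.005388 mol; n(CH3COO-) = 0.005110 mol.
By Henderson-Hasselbalch, pH = pKa + log([A^-]/[HA]) = 4.74 + log(0.005110/0.005388) = 4.74 + (-0.02) = 4.72.

4.72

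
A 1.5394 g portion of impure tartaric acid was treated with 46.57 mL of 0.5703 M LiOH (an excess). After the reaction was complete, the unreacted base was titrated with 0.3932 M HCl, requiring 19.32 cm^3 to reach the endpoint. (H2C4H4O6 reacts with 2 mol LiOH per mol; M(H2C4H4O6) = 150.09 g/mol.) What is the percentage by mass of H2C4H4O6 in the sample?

Total n(LiOH) added = 0.5703 x 0.04657 = 0.02656 mol.
n(HCl) used = 0.3932 x 0.01932 = 0.007597 mol, which equals the excess n(LiOH).
So n(LiOH) consumed by the sample = 0.02656 - 0.007597 = 0.01896 mol.
n(H2C4H4O6) = 0.01896 / 2 = 0.009481 mol.
mass H2C4H4O6 = 0.009481 x 150.09 = 1.423 g, so %H2C4H4O6 = 1.423/1.5394 x 100 = 92.4%.

92.4%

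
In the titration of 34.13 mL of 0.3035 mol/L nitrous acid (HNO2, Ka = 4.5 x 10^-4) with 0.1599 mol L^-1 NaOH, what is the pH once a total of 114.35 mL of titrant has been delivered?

12.73

n(acid) = 0.3035 x 0.03413 = 0.01036 mol; n(NaOH) added = 0.1599 x 0.1143 = 0.01828 mol.
Base is in excess by 0.01828 - 0.01036 = 0.007926 mol in a total volume of 0.1485 L.
[OH^-] = 0.007926/0.1485 = 0.05338 M, so pOH = 1.27 and pH = 14.00 - 1.27 = 12.73.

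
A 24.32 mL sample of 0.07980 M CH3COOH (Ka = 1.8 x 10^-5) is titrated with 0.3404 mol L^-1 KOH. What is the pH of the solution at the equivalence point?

n(CH3COOH) = 0.07980 x 0.02432 = 0.001941 mol; V(KOH) at equivalence = 0.001941/0.3404 = 0.005701 L.
At equivalence all the acid is converted to CH3COO-; total volume = 0.02432 + 0.005701 = 0.03002 L, so [CH3COO-] = 0.001941/0.03002 = 0.06465 M.
Kb = Kw/Ka = 1.0e-14 / 1.8 x 10^-5 = 5.56e-10.
[OH^-] = sqrt(Kb x [CH3COO-]) = sqrt(5.56e-10 x 0.06465) = 5.99e-6 M.
pOH = 5.22, so pH = 14.00 - 5.22 = 8.78.

8.78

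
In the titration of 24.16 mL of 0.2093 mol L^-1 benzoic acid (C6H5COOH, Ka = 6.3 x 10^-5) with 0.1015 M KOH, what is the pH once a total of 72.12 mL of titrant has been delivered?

n(acid) = 0.2093 x 0.02416 = 0.005057 mol; n(KOH) added = 0.1015 x 0.07212 = 0.007320 mol.
Base is in excess by 0.007320 - 0.005057 = 0.002263 mol in a total volume of 0.09628 L.
[OH^-] = 0.002263/0.09628 = 0.02351 M, so pOH = 1.63 and pH = 14.00 - 1.63 = 12.37.

12.37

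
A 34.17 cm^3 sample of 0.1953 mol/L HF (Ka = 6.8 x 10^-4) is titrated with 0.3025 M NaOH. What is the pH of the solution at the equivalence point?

8.12

n(HF) = 0.1953 x 0.03417 = 0.006673 mol; V(NaOH) at equivalence = 0.006673/0.3025 = 0.02206 L.
At equivalence all the acid is converted to F-; total volume = 0.03417 + 0.02206 = 0.05623 L, so [F-] = 0.006673/0.05623 = 0.1187 M.
Kb = Kw/Ka = 1.0e-14 / 6.8 x 10^-4 = 1.47e-11.
[OH^-] = sqrt(Kb x [F-]) = sqrt(1.47e-11 x 0.1187) = 1.32e-6 M.
pOH = 5.88, so pH = 14.00 - 5.88 = 8.12.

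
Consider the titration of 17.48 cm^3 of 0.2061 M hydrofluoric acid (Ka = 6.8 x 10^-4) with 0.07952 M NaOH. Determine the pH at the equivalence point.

7.96

n(HF) = 0.2061 x 0.01748 = 0.003603 mol; V(NaOH) at equivalence = 0.003603/0.07952 = 0.04530 L.
At equivalence all the acid is converted to F-; total volume = 0.01748 + 0.04530 = 0.06278 L, so [F-] = 0.003603/0.06278 = 0.05738 M.
Kb = Kw/Ka = 1.0e-14 / 6.8 x 10^-4 = 1.47e-11.
[OH^-] = sqrt(Kb x [F-]) = sqrt(1.47e-11 x 0.05738) = 9.19e-7 M.
pOH = 6.04, so pH = 14.00 - 6.04 = 7.96.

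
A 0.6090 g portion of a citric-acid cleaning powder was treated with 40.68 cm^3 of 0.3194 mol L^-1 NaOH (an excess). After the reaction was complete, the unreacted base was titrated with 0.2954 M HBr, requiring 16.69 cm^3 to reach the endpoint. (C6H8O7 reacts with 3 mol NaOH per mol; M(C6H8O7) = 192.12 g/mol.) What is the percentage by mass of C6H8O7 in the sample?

84.8%

Total n(NaOH) added = 0.3194 x 0.04068 = 0.01299 mol.
n(HBr) used = 0.2954 x 0.01669 = 0.004930 mol, which equals the excess n(NaOH).
So n(NaOH) consumed by the sample = 0.01299 - 0.004930 = 0.008063 mol.
n(C6H8O7) = 0.008063 / 3 = 0.002688 mol.
mass C6H8O7 = 0.002688 x 192.12 = 0.5164 g, so %C6H8O7 = 0.5164/0.6090 x 100 = 84.8%.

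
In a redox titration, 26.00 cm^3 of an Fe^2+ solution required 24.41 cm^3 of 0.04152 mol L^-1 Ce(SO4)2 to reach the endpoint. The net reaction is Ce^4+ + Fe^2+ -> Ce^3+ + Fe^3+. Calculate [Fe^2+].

0.0390 M

n(Ce(SO4)2) = 0.04152 x 0.02441 = 0.001014 mol.
From the balanced equation, 1 mol Ce(SO4)2 reacts with 1 mol Fe^2+, so n(Fe^2+) = 0.001014 x 1/1 = 0.001014 mol.
[Fe^2+] = 0.001014 / 0.02600 L = 0.0390 M.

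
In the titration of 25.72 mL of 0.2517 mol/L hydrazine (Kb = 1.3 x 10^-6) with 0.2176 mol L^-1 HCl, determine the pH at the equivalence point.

n(N2H4) = 0.2517 x 0.02572 = 0.006474 mol; V(HCl) at equivalence = 0.006474/0.2176 = 0.02975 L.
At equivalence the base is fully converted to N2H5+; total volume = 0.05547 L, so [N2H5+] = 0.006474/0.05547 = 0.1167 M.
Ka(N2H5+) = Kw/Kb = 1.0e-14 / 1.3 x 10^-6 = 7.69e-9.
[H^+] = sqrt(Ka x [N2H5+]) = sqrt(7.69e-9 x 0.1167) = 3.00e-5 M.
pH = -log(3.00e-5) = 4.52.

4.52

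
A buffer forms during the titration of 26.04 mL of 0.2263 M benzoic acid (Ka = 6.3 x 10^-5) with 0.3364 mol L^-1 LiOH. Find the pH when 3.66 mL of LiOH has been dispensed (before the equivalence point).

3.62

Initial n(C6H5COOH) = 0.2263 x 0.02604 = 0.005893 mol.
n(LiOH) added = 0.3364 x 0.003660 = 0.001231 mol, converting that many moles of C6H5COOH to C6H5COO-.
Remaining n(C6H5COOH) = 0.004662 mol; n(C6H5COO-) = 0.001231 mol.
By Henderson-Hasselbalch, pH = pKa + log([A^-]/[HA]) = 4.20 + log(0.001231/0.004662) = 4.20 + (-0.58) = 3.62.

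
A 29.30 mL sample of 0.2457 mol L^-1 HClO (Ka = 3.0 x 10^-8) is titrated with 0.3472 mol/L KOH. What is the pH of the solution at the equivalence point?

n(HClO) = 0.2457 x 0.02930 = 0.007199 mol; V(KOH) at equivalence = 0.007199/0.3472 = 0.02073 L.
At equivalence all the acid is converted to ClO-; total volume = 0.02930 + 0.02073 = 0.05003 L, so [ClO-] = 0.007199/0.05003 = 0.1439 M.
Kb = Kw/Ka = 1.0e-14 / 3.0 x 10^-8 = 3.33e-7.
[OH^-] = sqrt(Kb x [ClO-]) = sqrt(3.33e-7 x 0.1439) = 0.000219 M.
pOH = 3.66, so pH = 14.00 - 3.66 = 10.34.

10.34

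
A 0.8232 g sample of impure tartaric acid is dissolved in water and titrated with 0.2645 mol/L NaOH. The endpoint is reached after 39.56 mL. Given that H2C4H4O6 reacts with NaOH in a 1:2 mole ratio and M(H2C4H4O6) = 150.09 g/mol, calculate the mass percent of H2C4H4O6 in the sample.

n(NaOH) = 0.2645 x 0.03956 = 0.01046 mol.
n(H2C4H4O6) = 0.01046 / 2 = 0.005232 mol.
mass of H2C4H4O6 = 0.005232 x 150.09 = 0.7852 g.
% purity = 0.7852 / 0.8232 x 100 = 95.4%.

95.4%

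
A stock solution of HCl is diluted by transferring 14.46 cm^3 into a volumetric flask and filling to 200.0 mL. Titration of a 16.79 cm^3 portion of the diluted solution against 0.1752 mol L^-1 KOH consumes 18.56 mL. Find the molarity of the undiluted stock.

n(KOH) = 0.1752 x 0.01856 = 0.003252 mol.
n(HCl) in the aliquot = 0.003252 mol.
[diluted HCl] = 0.003252 / 0.01679 = 0.1937 M.
Dilution factor = 200.0/14.46 = 13.83, so [stock] = 0.1937 x 13.83 = 2.68 M.

2.68 M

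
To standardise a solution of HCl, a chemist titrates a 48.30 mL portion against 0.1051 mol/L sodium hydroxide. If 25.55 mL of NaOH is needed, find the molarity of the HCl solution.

0.0556 M

n(NaOH) delivered = 0.1051 x 0.02555 = 0.002685 mol.
For a 1:1 reaction, n(HCl) = 0.002685 mol.
[HCl] = 0.002685 mol / 0.04830 L = 0.0556 M.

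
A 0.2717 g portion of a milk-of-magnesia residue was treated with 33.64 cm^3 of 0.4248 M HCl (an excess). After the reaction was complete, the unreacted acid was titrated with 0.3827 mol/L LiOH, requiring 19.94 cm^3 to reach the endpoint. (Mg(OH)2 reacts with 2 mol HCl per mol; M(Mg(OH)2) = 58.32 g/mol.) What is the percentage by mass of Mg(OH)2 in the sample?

71.5%

Total n(HCl) added = 0.4248 x 0.03364 = 0.01429 mol.
n(LiOH) used = 0.3827 x 0.01994 = 0.007631 mol, which equals the excess n(HCl).
So n(HCl) consumed by the sample = 0.01429 - 0.007631 = 0.006659 mol.
n(Mg(OH)2) = 0.006659 / 2 = 0.003330 mol.
mass Mg(OH)2 = 0.003330 x 58.32 = 0.1942 g, so %Mg(OH)2 = 0.1942/0.2717 x 100 = 71.5%.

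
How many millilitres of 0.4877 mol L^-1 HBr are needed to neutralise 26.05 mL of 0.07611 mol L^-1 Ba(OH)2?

n(Ba(OH)2) = 0.07611 mol/L x 0.02605 L = 0.001983 mol.
The neutralisation is 1 Ba(OH)2 : 2 HBr, so n(HBr) = 0.001983 x 2/1 = 0.003965 mol.
V(HBr) = 0.003965 / 0.4877 = 0.008131 L = 8.13 mL.

8.13 mL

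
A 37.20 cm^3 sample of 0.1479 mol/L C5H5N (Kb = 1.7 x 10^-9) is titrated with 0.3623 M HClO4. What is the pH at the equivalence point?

n(C5H5N) = 0.1479 x 0.03720 = 0.005502 mol; V(HClO4) at equivalence = 0.005502/0.3623 = 0.01519 L.
At equivalence the base is fully converted to C5H5NH+; total volume = 0.05239 L, so [C5H5NH+] = 0.005502/0.05239 = 0.1050 M.
Ka(C5H5NH+) = Kw/Kb = 1.0e-14 / 1.7 x 10^-9 = 5.88e-6.
[H^+] = sqrt(Ka x [C5H5NH+]) = sqrt(5.88e-6 x 0.1050) = 0.000786 M.
pH = -log(0.000786) = 3.10.

3.10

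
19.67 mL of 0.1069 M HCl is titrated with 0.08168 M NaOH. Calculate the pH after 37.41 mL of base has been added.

12.22

n(acid) = 0.1069 x 0.01967 = 0.002103 mol; n(NaOH) added = 0.08168 x 0.03741 = 0.003056 mol.
Base is in excess by 0.003056 - 0.002103 = 0.0009529 mol in a total volume of 0.05708 L.
[OH^-] = 0.0009529/0.05708 = 0.01669 M, so pOH = 1.78 and pH = 14.00 - 1.78 = 12.22.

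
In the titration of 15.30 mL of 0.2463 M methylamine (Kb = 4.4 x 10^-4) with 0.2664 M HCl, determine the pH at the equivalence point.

n(CH3NH2) = 0.2463 x 0.01530 = 0.003768 mol; V(HCl) at equivalence = 0.003768/0.2664 = 0.01415 L.
At equivalence the base is fully converted to CH3NH3+; total volume = 0.02945 L, so [CH3NH3+] = 0.003768/0.02945 = 0.1280 M.
Ka(CH3NH3+) = Kw/Kb = 1.0e-14 / 4.4 x 10^-4 = 2.27e-11.
[H^+] = sqrt(Ka x [CH3NH3+]) = sqrt(2.27e-11 x 0.1280) = 1.71e-6 M.
pH = -log(1.71e-6) = 5.77.

5.77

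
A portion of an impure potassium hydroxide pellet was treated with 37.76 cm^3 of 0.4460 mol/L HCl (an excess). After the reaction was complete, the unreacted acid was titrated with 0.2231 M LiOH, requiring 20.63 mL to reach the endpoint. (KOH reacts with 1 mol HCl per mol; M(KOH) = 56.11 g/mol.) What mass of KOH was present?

0.687 g

Total n(HCl) added = 0.4460 x 0.03776 = 0.01684 mol.
n(LiOH) used = 0.2231 x 0.02063 = 0.004603 mol, which equals the excess n(HCl).
So n(HCl) consumed by the sample = 0.01684 - 0.004603 = 0.01224 mol.
n(KOH) = 0.01224 / 1 = 0.01224 mol.
mass = 0.01224 mol x 56.11 g/mol = 0.687 g.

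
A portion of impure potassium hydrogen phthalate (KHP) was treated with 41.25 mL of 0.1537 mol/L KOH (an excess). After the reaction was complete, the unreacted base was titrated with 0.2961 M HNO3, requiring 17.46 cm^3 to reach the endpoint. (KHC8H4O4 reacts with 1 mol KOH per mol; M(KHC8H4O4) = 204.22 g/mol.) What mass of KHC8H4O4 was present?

0.239 g

Total n(KOH) added = 0.1537 x 0.04125 = 0.006340 mol.
n(HNO3) used = 0.2961 x 0.01746 = 0.005170 mol, which equals the excess n(KOH).
So n(KOH) consumed by the sample = 0.006340 - 0.005170 = 0.001170 mol.
n(KHC8H4O4) = 0.001170 / 1 = 0.001170 mol.
mass = 0.001170 mol x 204.22 g/mol = 0.239 g.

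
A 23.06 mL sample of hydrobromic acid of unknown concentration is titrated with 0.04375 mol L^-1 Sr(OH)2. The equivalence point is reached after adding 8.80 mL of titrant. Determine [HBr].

n(Sr(OH)2) delivered = 0.04375 x 0.008800 = 0.0003850 mol.
The reaction is 2 HBr + 1 Sr(OH)2, so n(HBr) = 0.0003850 x 2/1 = 0.0007700 mol.
[HBr] = 0.0007700 mol / 0.02306 L = 0.0334 M.

0.0334 M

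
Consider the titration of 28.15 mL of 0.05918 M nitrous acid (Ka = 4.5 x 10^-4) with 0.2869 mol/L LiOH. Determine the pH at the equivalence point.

n(HNO2) = 0.05918 x 0.02815 = 0.001666 mol; V(LiOH) at equivalence = 0.001666/0.2869 = 0.005807 L.
At equivalence all the acid is converted to NO2-; total volume = 0.02815 + 0.005807 = 0.03396 L, so [NO2-] = 0.001666/0.03396 = 0.04906 M.
Kb = Kw/Ka = 1.0e-14 / 4.5 x 10^-4 = 2.22e-11.
[OH^-] = sqrt(Kb x [NO2-]) = sqrt(2.22e-11 x 0.04906) = 1.04e-6 M.
pOH = 5.98, so pH = 14.00 - 5.98 = 8.02.

8.02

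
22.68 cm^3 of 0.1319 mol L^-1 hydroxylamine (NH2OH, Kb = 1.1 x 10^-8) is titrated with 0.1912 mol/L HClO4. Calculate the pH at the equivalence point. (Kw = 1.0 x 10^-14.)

3.57

n(NH2OH) = 0.1319 x 0.02268 = 0.002991 mol; V(HClO4) at equivalence = 0.002991/0.1912 = 0.01565 L.
At equivalence the base is fully converted to NH3OH+; total volume = 0.03833 L, so [NH3OH+] = 0.002991/0.03833 = 0.07805 M.
Ka(NH3OH+) = Kw/Kb = 1.0e-14 / 1.1 x 10^-8 = 9.09e-7.
[H^+] = sqrt(Ka x [NH3OH+]) = sqrt(9.09e-7 x 0.07805) = 0.000266 M.
pH = -log(0.000266) = 3.57.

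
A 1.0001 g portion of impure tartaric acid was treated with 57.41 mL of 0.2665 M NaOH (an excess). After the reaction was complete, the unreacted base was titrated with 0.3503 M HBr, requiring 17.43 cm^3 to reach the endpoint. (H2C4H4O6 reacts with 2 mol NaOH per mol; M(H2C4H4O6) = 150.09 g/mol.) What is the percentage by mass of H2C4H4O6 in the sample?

Total n(NaOH) added = 0.2665 x 0.05741 = 0.01530 mol.
n(HBr) used = 0.3503 x 0.01743 = 0.006106 mol, which equals the excess n(NaOH).
So n(NaOH) consumed by the sample = 0.01530 - 0.006106 = 0.009194 mol.
n(H2C4H4O6) = 0.009194 / 2 = 0.004597 mol.
mass H2C4H4O6 = 0.004597 x 150.09 = 0.6900 g, so %H2C4H4O6 = 0.6900/1.0001 x 100 = 69.0%.

69.0%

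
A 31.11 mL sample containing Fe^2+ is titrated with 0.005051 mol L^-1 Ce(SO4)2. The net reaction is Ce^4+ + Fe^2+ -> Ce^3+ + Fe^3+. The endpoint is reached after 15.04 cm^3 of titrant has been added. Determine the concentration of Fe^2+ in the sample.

0.00244 M

n(Ce(SO4)2) = 0.005051 x 0.01504 = 7.597e-5 mol.
From the balanced equation, 1 mol Ce(SO4)2 reacts with 1 mol Fe^2+, so n(Fe^2+) = 7.597e-5 x 1/1 = 7.597e-5 mol.
[Fe^2+] = 7.597e-5 / 0.03111 L = 0.00244 M.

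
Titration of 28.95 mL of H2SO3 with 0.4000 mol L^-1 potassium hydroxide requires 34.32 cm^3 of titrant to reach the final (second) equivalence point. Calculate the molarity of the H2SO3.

0.237 M

n(KOH) = 0.4000 x 0.03432 = 0.01373 mol.
At the final (second) equivalence point, 2 mol OH^- react per mol H2SO3, so n(H2SO3) = 0.01373 / 2 = 0.006864 mol.
[H2SO3] = 0.006864 / 0.02895 L = 0.237 M.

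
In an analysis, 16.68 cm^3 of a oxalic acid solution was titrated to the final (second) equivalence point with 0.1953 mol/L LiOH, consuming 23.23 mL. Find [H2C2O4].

0.136 M

n(LiOH) = 0.1953 x 0.02323 = 0.004537 mol.
At the final (second) equivalence point, 2 mol OH^- react per mol H2C2O4, so n(H2C2O4) = 0.004537 / 2 = 0.002268 mol.
[H2C2O4] = 0.002268 / 0.01668 L = 0.136 M.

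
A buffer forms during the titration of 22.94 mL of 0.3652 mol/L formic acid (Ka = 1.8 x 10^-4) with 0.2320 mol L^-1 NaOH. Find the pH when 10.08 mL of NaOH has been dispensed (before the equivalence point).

3.33

Initial n(HCOOH) = 0.3652 x 0.02294 = 0.008378 mol.
n(NaOH) added = 0.2320 x 0.01008 = 0.002339 mol, converting that many moles of HCOOH to HCOO-.
Remaining n(HCOOH) = 0.006039 mol; n(HCOO-) = 0.002339 mol.
By Henderson-Hasselbalch, pH = pKa + log([A^-]/[HA]) = 3.74 + log(0.002339/0.006039) = 3.74 + (-0.41) = 3.33.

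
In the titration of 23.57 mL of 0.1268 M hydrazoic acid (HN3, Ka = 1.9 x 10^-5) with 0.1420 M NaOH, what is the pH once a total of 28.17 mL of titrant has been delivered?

12.29

n(acid) = 0.1268 x 0.02357 = 0.002989 mol; n(NaOH) added = 0.1420 x 0.02817 = 0.004000 mol.
Base is in excess by 0.004000 - 0.002989 = 0.001011 mol in a total volume of 0.05174 L.
[OH^-] = 0.001011/0.05174 = 0.01955 M, so pOH = 1.71 and pH = 14.00 - 1.71 = 12.29.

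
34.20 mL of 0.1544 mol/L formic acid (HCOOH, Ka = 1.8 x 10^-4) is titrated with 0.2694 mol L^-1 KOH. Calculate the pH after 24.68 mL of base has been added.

n(acid) = 0.1544 x 0.03420 = 0.005280 mol; n(KOH) added = 0.2694 x 0.02468 = 0.006649 mol.
Base is in excess by 0.006649 - 0.005280 = 0.001368 mol in a total volume of 0.05888 L.
[OH^-] = 0.001368/0.05888 = 0.02324 M, so pOH = 1.63 and pH = 14.00 - 1.63 = 12.37.

12.37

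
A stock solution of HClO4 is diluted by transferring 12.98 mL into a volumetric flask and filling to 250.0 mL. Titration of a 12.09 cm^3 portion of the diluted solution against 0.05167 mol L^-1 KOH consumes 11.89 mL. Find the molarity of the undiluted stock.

n(KOH) = 0.05167 x 0.01189 = 0.0006144 mol.
n(HClO4) in the aliquot = 0.0006144 mol.
[diluted HClO4] = 0.0006144 / 0.01209 = 0.05082 M.
Dilution factor = 250.0/12.98 = 19.26, so [stock] = 0.05082 x 19.26 = 0.979 M.

0.979 M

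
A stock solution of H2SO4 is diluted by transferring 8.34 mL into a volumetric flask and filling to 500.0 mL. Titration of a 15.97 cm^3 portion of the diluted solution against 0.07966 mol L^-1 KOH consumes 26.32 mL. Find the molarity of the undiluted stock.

3.94 M

n(KOH) = 0.07966 x 0.02632 = 0.002097 mol.
n(H2SO4) in the aliquot = 0.002097 x 1/2 = 0.001048 mol.
[diluted H2SO4] = 0.001048 / 0.01597 = 0.06564 M.
Dilution factor = 500.0/8.340 = 59.95, so [stock] = 0.06564 x 59.95 = 3.94 M.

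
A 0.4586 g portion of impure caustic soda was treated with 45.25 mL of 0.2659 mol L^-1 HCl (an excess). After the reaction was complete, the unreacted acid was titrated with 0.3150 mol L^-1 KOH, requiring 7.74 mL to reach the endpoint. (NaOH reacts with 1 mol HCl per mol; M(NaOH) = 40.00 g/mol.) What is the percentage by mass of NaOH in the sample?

Total n(HCl) added = 0.2659 x 0.04525 = 0.01203 mol.
n(KOH) used = 0.3150 x 0.007740 = 0.002438 mol, which equals the excess n(HCl).
So n(HCl) consumed by the sample = 0.01203 - 0.002438 = 0.009594 mol.
n(NaOH) = 0.009594 / 1 = 0.009594 mol.
mass NaOH = 0.009594 x 40.00 = 0.3838 g, so %NaOH = 0.3838/0.4586 x 100 = 83.7%.

83.7%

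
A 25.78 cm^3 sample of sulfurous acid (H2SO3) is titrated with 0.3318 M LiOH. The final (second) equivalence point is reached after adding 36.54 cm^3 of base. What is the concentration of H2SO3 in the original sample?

0.235 M

n(LiOH) = 0.3318 x 0.03654 = 0.01212 mol.
At the final (second) equivalence point, 2 mol OH^- react per mol H2SO3, so n(H2SO3) = 0.01212 / 2 = 0.006062 mol.
[H2SO3] = 0.006062 / 0.02578 L = 0.235 M.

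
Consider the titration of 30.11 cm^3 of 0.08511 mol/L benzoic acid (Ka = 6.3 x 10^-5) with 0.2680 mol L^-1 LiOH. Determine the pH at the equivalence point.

8.51

n(C6H5COOH) = 0.08511 x 0.03011 = 0.002563 mol; V(LiOH) at equivalence = 0.002563/0.2680 = 0.009562 L.
At equivalence all the acid is converted to C6H5COO-; total volume = 0.03011 + 0.009562 = 0.03967 L, so [C6H5COO-] = 0.002563/0.03967 = 0.06460 M.
Kb = Kw/Ka = 1.0e-14 / 6.3 x 10^-5 = 1.59e-10.
[OH^-] = sqrt(Kb x [C6H5COO-]) = sqrt(1.59e-10 x 0.06460) = 3.20e-6 M.
pOH = 5.49, so pH = 14.00 - 5.49 = 8.51.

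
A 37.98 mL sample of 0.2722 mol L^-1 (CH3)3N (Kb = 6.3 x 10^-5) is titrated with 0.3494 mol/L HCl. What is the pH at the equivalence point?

n((CH3)3N) = 0.2722 x 0.03798 = 0.01034 mol; V(HCl) at equivalence = 0.01034/0.3494 = 0.02959 L.
At equivalence the base is fully converted to (CH3)3NH+; total volume = 0.06757 L, so [(CH3)3NH+] = 0.01034/0.06757 = 0.1530 M.
Ka((CH3)3NH+) = Kw/Kb = 1.0e-14 / 6.3 x 10^-5 = 1.59e-10.
[H^+] = sqrt(Ka x [(CH3)3NH+]) = sqrt(1.59e-10 x 0.1530) = 4.93e-6 M.
pH = -log(4.93e-6) = 5.31.

5.31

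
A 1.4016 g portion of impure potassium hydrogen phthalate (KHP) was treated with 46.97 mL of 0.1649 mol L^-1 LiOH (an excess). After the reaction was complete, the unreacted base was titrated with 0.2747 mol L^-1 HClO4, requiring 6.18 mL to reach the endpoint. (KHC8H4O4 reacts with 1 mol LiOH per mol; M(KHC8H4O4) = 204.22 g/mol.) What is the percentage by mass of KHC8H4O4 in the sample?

88.1%

Total n(LiOH) added = 0.1649 x 0.04697 = 0.007745 mol.
n(HClO4) used = 0.2747 x 0.006180 = 0.001698 mol, which equals the excess n(LiOH).
So n(LiOH) consumed by the sample = 0.007745 - 0.001698 = 0.006048 mol.
n(KHC8H4O4) = 0.006048 / 1 = 0.006048 mol.
mass KHC8H4O4 = 0.006048 x 204.22 = 1.235 g, so %KHC8H4O4 = 1.235/1.4016 x 100 = 88.1%.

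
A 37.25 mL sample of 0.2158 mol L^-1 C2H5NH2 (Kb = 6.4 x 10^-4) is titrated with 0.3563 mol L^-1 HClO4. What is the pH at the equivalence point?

n(C2H5NH2) = 0.2158 x 0.03725 = 0.008039 mol; V(HClO4) at equivalence = 0.008039/0.3563 = 0.02256 L.
At equivalence the base is fully converted to C2H5NH3+; total volume = 0.05981 L, so [C2H5NH3+] = 0.008039/0.05981 = 0.1344 M.
Ka(C2H5NH3+) = Kw/Kb = 1.0e-14 / 6.4 x 10^-4 = 1.56e-11.
[H^+] = sqrt(Ka x [C2H5NH3+]) = sqrt(1.56e-11 x 0.1344) = 1.45e-6 M.
pH = -log(1.45e-6) = 5.84.

5.84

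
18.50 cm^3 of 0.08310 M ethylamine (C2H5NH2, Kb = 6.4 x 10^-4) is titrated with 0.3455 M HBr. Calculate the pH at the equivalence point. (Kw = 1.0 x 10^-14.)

5.99

n(C2H5NH2) = 0.08310 x 0.01850 = 0.001537 mol; V(HBr) at equivalence = 0.001537/0.3455 = 0.004450 L.
At equivalence the base is fully converted to C2H5NH3+; total volume = 0.02295 L, so [C2H5NH3+] = 0.001537/0.02295 = 0.06699 M.
Ka(C2H5NH3+) = Kw/Kb = 1.0e-14 / 6.4 x 10^-4 = 1.56e-11.
[H^+] = sqrt(Ka x [C2H5NH3+]) = sqrt(1.56e-11 x 0.06699) = 1.02e-6 M.
pH = -log(1.02e-6) = 5.99.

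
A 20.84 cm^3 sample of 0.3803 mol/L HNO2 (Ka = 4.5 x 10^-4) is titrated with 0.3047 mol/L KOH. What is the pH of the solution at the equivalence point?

n(HNO2) = 0.3803 x 0.02084 = 0.007925 mol; V(KOH) at equivalence = 0.007925/0.3047 = 0.02601 L.
At equivalence all the acid is converted to NO2-; total volume = 0.02084 + 0.02601 = 0.04685 L, so [NO2-] = 0.007925/0.04685 = 0.1692 M.
Kb = Kw/Ka = 1.0e-14 / 4.5 x 10^-4 = 2.22e-11.
[OH^-] = sqrt(Kb x [NO2-]) = sqrt(2.22e-11 x 0.1692) = 1.94e-6 M.
pOH = 5.71, so pH = 14.00 - 5.71 = 8.29.

8.29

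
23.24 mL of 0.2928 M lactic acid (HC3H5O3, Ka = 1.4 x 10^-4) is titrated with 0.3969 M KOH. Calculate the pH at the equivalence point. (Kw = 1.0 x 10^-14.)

n(HC3H5O3) = 0.2928 x 0.02324 = 0.006805 mol; V(KOH) at equivalence = 0.006805/0.3969 = 0.01714 L.
At equivalence all the acid is converted to C3H5O3-; total volume = 0.02324 + 0.01714 = 0.04038 L, so [C3H5O3-] = 0.006805/0.04038 = 0.1685 M.
Kb = Kw/Ka = 1.0e-14 / 1.4 x 10^-4 = 7.14e-11.
[OH^-] = sqrt(Kb x [C3H5O3-]) = sqrt(7.14e-11 x 0.1685) = 3.47e-6 M.
pOH = 5.46, so pH = 14.00 - 5.46 = 8.54.

8.54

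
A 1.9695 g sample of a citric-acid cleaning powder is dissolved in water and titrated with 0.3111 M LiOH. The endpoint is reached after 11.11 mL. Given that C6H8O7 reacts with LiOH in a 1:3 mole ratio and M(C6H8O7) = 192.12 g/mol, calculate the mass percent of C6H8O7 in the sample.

11.2%

n(LiOH) = 0.3111 x 0.01111 = 0.003456 mol.
n(C6H8O7) = 0.003456 / 3 = 0.001152 mol.
mass of C6H8O7 = 0.001152 x 192.12 = 0.2213 g.
% purity = 0.2213 / 1.9695 x 100 = 11.2%.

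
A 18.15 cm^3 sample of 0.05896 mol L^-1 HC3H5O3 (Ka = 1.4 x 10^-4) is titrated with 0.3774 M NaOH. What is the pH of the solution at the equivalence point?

n(HC3H5O3) = 0.05896 x 0.01815 = 0.001070 mol; V(NaOH) at equivalence = 0.001070/0.3774 = 0.002836 L.
At equivalence all the acid is converted to C3H5O3-; total volume = 0.01815 + 0.002836 = 0.02099 L, so [C3H5O3-] = 0.001070/0.02099 = 0.05099 M.
Kb = Kw/Ka = 1.0e-14 / 1.4 x 10^-4 = 7.14e-11.
[OH^-] = sqrt(Kb x [C3H5O3-]) = sqrt(7.14e-11 x 0.05099) = 1.91e-6 M.
pOH = 5.72, so pH = 14.00 - 5.72 = 8.28.

8.28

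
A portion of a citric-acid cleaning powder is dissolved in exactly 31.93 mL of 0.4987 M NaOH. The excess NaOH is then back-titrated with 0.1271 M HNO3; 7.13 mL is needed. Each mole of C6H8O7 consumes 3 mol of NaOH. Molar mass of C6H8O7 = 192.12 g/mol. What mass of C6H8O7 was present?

Total n(NaOH) added = 0.4987 x 0.03193 = 0.01592 mol.
n(HNO3) used = 0.1271 x 0.007130 = 0.0009062 mol, which equals the excess n(NaOH).
So n(NaOH) consumed by the sample = 0.01592 - 0.0009062 = 0.01502 mol.
n(C6H8O7) = 0.01502 / 3 = 0.005006 mol.
mass = 0.005006 mol x 192.12 g/mol = 0.962 g.

0.962 g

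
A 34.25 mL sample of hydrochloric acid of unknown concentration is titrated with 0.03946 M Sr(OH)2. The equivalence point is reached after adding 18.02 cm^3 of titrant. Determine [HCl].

0.0415 M

n(Sr(OH)2) delivered = 0.03946 x 0.01802 = 0.0007111 mol.
The reaction is 2 HCl + 1 Sr(OH)2, so n(HCl) = 0.0007111 x 2/1 = 0.001422 mol.
[HCl] = 0.001422 mol / 0.03425 L = 0.0415 M.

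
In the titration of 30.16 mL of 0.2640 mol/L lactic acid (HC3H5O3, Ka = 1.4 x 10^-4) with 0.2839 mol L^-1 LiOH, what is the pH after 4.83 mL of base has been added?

Initial n(HC3H5O3) = 0.2640 x 0.03016 = 0.007962 mol.
n(LiOH) added = 0.2839 x 0.004830 = 0.001371 mol, converting that many moles of HC3H5O3 to C3H5O3-.
Remaining n(HC3H5O3) = 0.006591 mol; n(C3H5O3-) = 0.001371 mol.
By Henderson-Hasselbalch, pH = pKa + log([A^-]/[HA]) = 3.85 + log(0.001371/0.006591) = 3.85 + (-0.68) = 3.17.

3.17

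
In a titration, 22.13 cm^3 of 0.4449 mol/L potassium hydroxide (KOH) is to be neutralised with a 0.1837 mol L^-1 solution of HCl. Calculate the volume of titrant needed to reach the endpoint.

53.6 mL

n(KOH) = 0.4449 mol/L x 0.02213 L = 0.009846 mol.
At equivalence n(HCl) = n(KOH) = 0.009846 mol.
V(HCl) = 0.009846 / 0.1837 = 0.05360 L = 53.6 mL.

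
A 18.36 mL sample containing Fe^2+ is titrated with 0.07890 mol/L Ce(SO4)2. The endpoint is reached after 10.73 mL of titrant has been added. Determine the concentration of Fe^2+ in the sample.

n(Ce(SO4)2) = 0.07890 x 0.01073 = 0.0008466 mol.
From the balanced equation, 1 mol Ce(SO4)2 reacts with 1 mol Fe^2+, so n(Fe^2+) = 0.0008466 x 1/1 = 0.0008466 mol.
[Fe^2+] = 0.0008466 / 0.01836 L = 0.0461 M.

0.0461 M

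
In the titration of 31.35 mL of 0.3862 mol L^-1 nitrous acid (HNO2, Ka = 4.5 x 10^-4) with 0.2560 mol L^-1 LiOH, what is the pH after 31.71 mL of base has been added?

3.66

Initial n(HNO2) = 0.3862 x 0.03135 = 0.01211 mol.
n(LiOH) added = 0.2560 x 0.03171 = 0.008118 mol, converting that many moles of HNO2 to NO2-.
Remaining n(HNO2) = 0.003990 mol; n(NO2-) = 0.008118 mol.
By Henderson-Hasselbalch, pH = pKa + log([A^-]/[HA]) = 3.35 + log(0.008118/0.003990) = 3.35 + (+0.31) = 3.66.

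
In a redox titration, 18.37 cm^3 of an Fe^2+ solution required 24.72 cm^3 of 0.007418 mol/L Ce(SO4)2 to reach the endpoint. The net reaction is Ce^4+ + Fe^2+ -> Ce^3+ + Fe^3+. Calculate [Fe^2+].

0.00998 M

n(Ce(SO4)2) = 0.007418 x 0.02472 = 0.0001834 mol.
From the balanced equation, 1 mol Ce(SO4)2 reacts with 1 mol Fe^2+, so n(Fe^2+) = 0.0001834 x 1/1 = 0.0001834 mol.
[Fe^2+] = 0.0001834 / 0.01837 L = 0.00998 M.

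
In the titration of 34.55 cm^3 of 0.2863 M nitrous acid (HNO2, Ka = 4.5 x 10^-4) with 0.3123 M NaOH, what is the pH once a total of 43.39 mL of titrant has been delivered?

12.67

n(acid) = 0.2863 x 0.03455 = 0.009892 mol; n(NaOH) added = 0.3123 x 0.04339 = 0.01355 mol.
Base is in excess by 0.01355 - 0.009892 = 0.003659 mol in a total volume of 0.07794 L.
[OH^-] = 0.003659/0.07794 = 0.04695 M, so pOH = 1.33 and pH = 14.00 - 1.33 = 12.67.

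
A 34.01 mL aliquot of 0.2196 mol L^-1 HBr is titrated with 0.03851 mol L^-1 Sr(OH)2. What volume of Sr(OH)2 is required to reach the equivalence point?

n(HBr) = 0.2196 mol/L x 0.03401 L = 0.007469 mol.
The neutralisation is 2 HBr : 1 Sr(OH)2, so n(Sr(OH)2) = 0.007469 x 1/2 = 0.003734 mol.
V(Sr(OH)2) = 0.003734 / 0.03851 = 0.09697 L = 97.0 mL.

97.0 mL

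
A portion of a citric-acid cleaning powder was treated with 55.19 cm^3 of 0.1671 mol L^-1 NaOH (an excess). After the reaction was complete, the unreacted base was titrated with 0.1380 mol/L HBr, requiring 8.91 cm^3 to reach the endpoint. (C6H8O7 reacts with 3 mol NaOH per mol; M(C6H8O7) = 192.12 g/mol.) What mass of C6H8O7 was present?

0.512 g

Total n(NaOH) added = 0.1671 x 0.05519 = 0.009222 mol.
n(HBr) used = 0.1380 x 0.008910 = 0.001230 mol, which equals the excess n(NaOH).
So n(NaOH) consumed by the sample = 0.009222 - 0.001230 = 0.007993 mol.
n(C6H8O7) = 0.007993 / 3 = 0.002664 mol.
mass = 0.002664 mol x 192.12 g/mol = 0.512 g.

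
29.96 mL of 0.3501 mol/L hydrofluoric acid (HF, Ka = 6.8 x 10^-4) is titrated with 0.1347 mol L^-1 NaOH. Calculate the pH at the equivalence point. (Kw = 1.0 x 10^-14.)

n(HF) = 0.3501 x 0.02996 = 0.01049 mol; V(NaOH) at equivalence = 0.01049/0.1347 = 0.07787 L.
At equivalence all the acid is converted to F-; total volume = 0.02996 + 0.07787 = 0.1078 L, so [F-] = 0.01049/0.1078 = 0.09727 M.
Kb = Kw/Ka = 1.0e-14 / 6.8 x 10^-4 = 1.47e-11.
[OH^-] = sqrt(Kb x [F-]) = sqrt(1.47e-11 x 0.09727) = 1.20e-6 M.
pOH = 5.92, so pH = 14.00 - 5.92 = 8.08.

8.08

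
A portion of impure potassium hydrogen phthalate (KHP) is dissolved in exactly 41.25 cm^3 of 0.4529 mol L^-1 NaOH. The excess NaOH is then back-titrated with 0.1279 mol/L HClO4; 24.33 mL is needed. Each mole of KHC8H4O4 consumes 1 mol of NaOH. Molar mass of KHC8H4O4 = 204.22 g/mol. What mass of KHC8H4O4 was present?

3.18 g

Total n(NaOH) added = 0.4529 x 0.04125 = 0.01868 mol.
n(HClO4) used = 0.1279 x 0.02433 = 0.003112 mol, which equals the excess n(NaOH).
So n(NaOH) consumed by the sample = 0.01868 - 0.003112 = 0.01557 mol.
n(KHC8H4O4) = 0.01557 / 1 = 0.01557 mol.
mass = 0.01557 mol x 204.22 g/mol = 3.18 g.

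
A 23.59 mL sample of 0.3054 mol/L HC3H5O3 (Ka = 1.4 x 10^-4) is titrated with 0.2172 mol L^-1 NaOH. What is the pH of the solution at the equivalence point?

n(HC3H5O3) = 0.3054 x 0.02359 = 0.007204 mol; V(NaOH) at equivalence = 0.007204/0.2172 = 0.03317 L.
At equivalence all the acid is converted to C3H5O3-; total volume = 0.02359 + 0.03317 = 0.05676 L, so [C3H5O3-] = 0.007204/0.05676 = 0.1269 M.
Kb = Kw/Ka = 1.0e-14 / 1.4 x 10^-4 = 7.14e-11.
[OH^-] = sqrt(Kb x [C3H5O3-]) = sqrt(7.14e-11 x 0.1269) = 3.01e-6 M.
pOH = 5.52, so pH = 14.00 - 5.52 = 8.48.

8.48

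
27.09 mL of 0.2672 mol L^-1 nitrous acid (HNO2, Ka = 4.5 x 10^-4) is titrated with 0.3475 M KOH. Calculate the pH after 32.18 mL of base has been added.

12.82

n(acid) = 0.2672 x 0.02709 = 0.007238 mol; n(KOH) added = 0.3475 x 0.03218 = 0.01118 mol.
Base is in excess by 0.01118 - 0.007238 = 0.003944 mol in a total volume of 0.05927 L.
[OH^-] = 0.003944/0.05927 = 0.06654 M, so pOH = 1.18 and pH = 14.00 - 1.18 = 12.82.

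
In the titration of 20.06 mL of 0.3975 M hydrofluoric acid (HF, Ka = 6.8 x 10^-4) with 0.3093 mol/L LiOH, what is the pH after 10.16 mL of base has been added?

Initial n(HF) = 0.3975 x 0.02006 = 0.007974 mol.
n(LiOH) added = 0.3093 x 0.01016 = 0.003142 mol, converting that many moles of HF to F-.
Remaining n(HF) = 0.004831 mol; n(F-) = 0.003142 mol.
By Henderson-Hasselbalch, pH = pKa + log([A^-]/[HA]) = 3.17 + log(0.003142/0.004831) = 3.17 + (-0.19) = 2.98.

2.98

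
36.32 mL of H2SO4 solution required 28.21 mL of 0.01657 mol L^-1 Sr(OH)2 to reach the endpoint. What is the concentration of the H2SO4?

n(Sr(OH)2) delivered = 0.01657 x 0.02821 = 0.0004674 mol.
For a 1:1 reaction, n(H2SO4) = 0.0004674 mol.
[H2SO4] = 0.0004674 mol / 0.03632 L = 0.0129 M.

0.0129 M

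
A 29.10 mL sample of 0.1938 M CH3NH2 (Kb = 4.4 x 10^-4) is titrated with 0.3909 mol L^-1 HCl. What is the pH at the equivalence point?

n(CH3NH2) = 0.1938 x 0.02910 = 0.005640 mol; V(HCl) at equivalence = 0.005640/0.3909 = 0.01443 L.
At equivalence the base is fully converted to CH3NH3+; total volume = 0.04353 L, so [CH3NH3+] = 0.005640/0.04353 = 0.1296 M.
Ka(CH3NH3+) = Kw/Kb = 1.0e-14 / 4.4 x 10^-4 = 2.27e-11.
[H^+] = sqrt(Ka x [CH3NH3+]) = sqrt(2.27e-11 x 0.1296) = 1.72e-6 M.
pH = -log(1.72e-6) = 5.77.

5.77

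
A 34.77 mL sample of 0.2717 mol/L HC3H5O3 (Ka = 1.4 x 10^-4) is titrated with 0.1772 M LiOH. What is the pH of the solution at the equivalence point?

8.44

n(HC3H5O3) = 0.2717 x 0.03477 = 0.009447 mol; V(LiOH) at equivalence = 0.009447/0.1772 = 0.05331 L.
At equivalence all the acid is converted to C3H5O3-; total volume = 0.03477 + 0.05331 = 0.08808 L, so [C3H5O3-] = 0.009447/0.08808 = 0.1073 M.
Kb = Kw/Ka = 1.0e-14 / 1.4 x 10^-4 = 7.14e-11.
[OH^-] = sqrt(Kb x [C3H5O3-]) = sqrt(7.14e-11 x 0.1073) = 2.77e-6 M.
pOH = 5.56, so pH = 14.00 - 5.56 = 8.44.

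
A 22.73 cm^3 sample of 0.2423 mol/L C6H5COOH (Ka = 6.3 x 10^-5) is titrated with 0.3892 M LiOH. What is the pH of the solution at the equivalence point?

8.69

n(C6H5COOH) = 0.2423 x 0.02273 = 0.005507 mol; V(LiOH) at equivalence = 0.005507/0.3892 = 0.01415 L.
At equivalence all the acid is converted to C6H5COO-; total volume = 0.02273 + 0.01415 = 0.03688 L, so [C6H5COO-] = 0.005507/0.03688 = 0.1493 M.
Kb = Kw/Ka = 1.0e-14 / 6.3 x 10^-5 = 1.59e-10.
[OH^-] = sqrt(Kb x [C6H5COO-]) = sqrt(1.59e-10 x 0.1493) = 4.87e-6 M.
pOH = 5.31, so pH = 14.00 - 5.31 = 8.69.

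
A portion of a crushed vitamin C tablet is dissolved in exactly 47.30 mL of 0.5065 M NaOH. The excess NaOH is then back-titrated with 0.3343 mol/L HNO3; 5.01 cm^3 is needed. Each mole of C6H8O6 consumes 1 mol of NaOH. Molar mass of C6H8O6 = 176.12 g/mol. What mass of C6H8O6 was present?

3.92 g

Total n(NaOH) added = 0.5065 x 0.04730 = 0.02396 mol.
n(HNO3) used = 0.3343 x 0.005010 = 0.001675 mol, which equals the excess n(NaOH).
So n(NaOH) consumed by the sample = 0.02396 - 0.001675 = 0.02228 mol.
n(C6H8O6) = 0.02228 / 1 = 0.02228 mol.
mass = 0.02228 mol x 176.12 g/mol = 3.92 g.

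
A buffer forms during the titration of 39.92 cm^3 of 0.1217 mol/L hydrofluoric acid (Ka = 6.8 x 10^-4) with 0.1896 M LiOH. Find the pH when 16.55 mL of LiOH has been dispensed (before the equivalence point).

3.43

Initial n(HF) = 0.1217 x 0.03992 = 0.004858 mol.
n(LiOH) added = 0.1896 x 0.01655 = 0.003138 mol, converting that many moles of HF to F-.
Remaining n(HF) = 0.001720 mol; n(F-) = 0.003138 mol.
By Henderson-Hasselbalch, pH = pKa + log([A^-]/[HA]) = 3.17 + log(0.003138/0.001720) = 3.17 + (+0.26) = 3.43.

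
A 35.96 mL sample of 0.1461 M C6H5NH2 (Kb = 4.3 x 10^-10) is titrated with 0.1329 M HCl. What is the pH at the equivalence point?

2.90

n(C6H5NH2) = 0.1461 x 0.03596 = 0.005254 mol; V(HCl) at equivalence = 0.005254/0.1329 = 0.03953 L.
At equivalence the base is fully converted to C6H5NH3+; total volume = 0.07549 L, so [C6H5NH3+] = 0.005254/0.07549 = 0.06959 M.
Ka(C6H5NH3+) = Kw/Kb = 1.0e-14 / 4.3 x 10^-10 = 2.33e-5.
[H^+] = sqrt(Ka x [C6H5NH3+]) = sqrt(2.33e-5 x 0.06959) = 0.00127 M.
pH = -log(0.00127) = 2.90.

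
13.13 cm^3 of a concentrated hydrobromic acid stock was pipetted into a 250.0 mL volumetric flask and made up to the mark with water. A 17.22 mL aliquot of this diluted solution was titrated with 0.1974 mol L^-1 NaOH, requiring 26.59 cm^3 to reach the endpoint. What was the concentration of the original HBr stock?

n(NaOH) = 0.1974 x 0.02659 = 0.005249 mol.
n(HBr) in the aliquot = 0.005249 mol.
[diluted HBr] = 0.005249 / 0.01722 = 0.3048 M.
Dilution factor = 250.0/13.13 = 19.04, so [stock] = 0.3048 x 19.04 = 5.80 M.

5.80 M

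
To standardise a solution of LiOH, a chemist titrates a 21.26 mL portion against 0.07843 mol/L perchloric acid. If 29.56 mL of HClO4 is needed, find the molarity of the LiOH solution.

n(HClO4) delivered = 0.07843 x 0.02956 = 0.002318 mol.
For a 1:1 reaction, n(LiOH) = 0.002318 mol.
[LiOH] = 0.002318 mol / 0.02126 L = 0.109 M.

0.109 M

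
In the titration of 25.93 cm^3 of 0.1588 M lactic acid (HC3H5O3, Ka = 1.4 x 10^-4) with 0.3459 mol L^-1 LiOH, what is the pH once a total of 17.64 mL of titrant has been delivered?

12.66

n(acid) = 0.1588 x 0.02593 = 0.004118 mol; n(LiOH) added = 0.3459 x 0.01764 = 0.006102 mol.
Base is in excess by 0.006102 - 0.004118 = 0.001984 mol in a total volume of 0.04357 L.
[OH^-] = 0.001984/0.04357 = 0.04554 M, so pOH = 1.34 and pH = 14.00 - 1.34 = 12.66.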